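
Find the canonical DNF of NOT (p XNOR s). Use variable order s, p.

(NOT s AND p) OR (s AND NOT p)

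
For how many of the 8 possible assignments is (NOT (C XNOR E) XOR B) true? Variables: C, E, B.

Satisfying assignments: (0,0,1), (0,1,0), (1,0,0), (1,1,1)
Count: 4 out of 8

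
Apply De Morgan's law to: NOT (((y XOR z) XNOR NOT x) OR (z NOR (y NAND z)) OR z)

NOT ((y XOR z) XNOR NOT x) AND NOT (z NOR (y NAND z)) AND NOT z
De Morgan's: NOT(OR of terms) = AND of negations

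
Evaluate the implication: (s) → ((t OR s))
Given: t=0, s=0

Antecedent (s) = 0; consequent ((t OR s)) = 0.
0 → 0 = 1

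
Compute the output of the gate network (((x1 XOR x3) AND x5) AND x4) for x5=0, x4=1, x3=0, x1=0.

Substituting: (((0 XOR 0) AND 0) AND 1)
= 0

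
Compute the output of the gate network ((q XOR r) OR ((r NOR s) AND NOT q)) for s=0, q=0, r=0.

Substituting: ((0 XOR 0) OR ((0 NOR 0) AND NOT 0))
= 1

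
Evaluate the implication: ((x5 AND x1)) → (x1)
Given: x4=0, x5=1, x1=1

Antecedent ((x5 AND x1)) = 1; consequent (x1) = 1.
1 → 1 = 1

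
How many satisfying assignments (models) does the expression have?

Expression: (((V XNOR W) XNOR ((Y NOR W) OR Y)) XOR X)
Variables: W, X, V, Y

Satisfying assignments: (0,0,0,0), (0,0,0,1), (0,1,1,0), (0,1,1,1), (1,0,0,0), (1,0,1,1), (1,1,0,1), (1,1,1,0)
Count: 8 out of 16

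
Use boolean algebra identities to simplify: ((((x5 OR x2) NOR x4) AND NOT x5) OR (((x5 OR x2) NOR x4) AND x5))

By distribution ((E AND v) OR (E AND NOT v) = E):
= ((x5 OR x2) NOR x4)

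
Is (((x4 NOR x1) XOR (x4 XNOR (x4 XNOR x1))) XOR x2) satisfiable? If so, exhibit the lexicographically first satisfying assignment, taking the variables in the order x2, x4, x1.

x2=0, x4=0, x1=0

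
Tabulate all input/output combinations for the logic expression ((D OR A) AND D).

A | D | Output
--------------
0 | 0 | 0
0 | 1 | 1
1 | 0 | 0
1 | 1 | 1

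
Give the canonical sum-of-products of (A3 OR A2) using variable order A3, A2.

Σm(1, 2, 3) = (NOT A3 AND A2) OR (A3 AND NOT A2) OR (A3 AND A2)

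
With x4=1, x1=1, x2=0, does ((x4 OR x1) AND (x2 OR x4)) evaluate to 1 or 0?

Substituting: ((1 OR 1) AND (0 OR 1))
= 1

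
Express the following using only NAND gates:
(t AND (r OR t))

((t NAND ((r NAND r) NAND (t NAND t))) NAND (t NAND ((r NAND r) NAND (t NAND t))))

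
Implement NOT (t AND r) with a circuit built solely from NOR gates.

(((t NOR t) NOR (r NOR r)) NOR ((t NOR t) NOR (r NOR r)))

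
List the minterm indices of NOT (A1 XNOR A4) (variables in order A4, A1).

Σm(1, 2) = (NOT A4 AND A1) OR (A4 AND NOT A1)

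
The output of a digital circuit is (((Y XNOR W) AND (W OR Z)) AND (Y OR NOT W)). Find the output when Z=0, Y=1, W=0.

Substituting: (((1 XNOR 0) AND (0 OR 0)) AND (1 OR NOT 0))
= 0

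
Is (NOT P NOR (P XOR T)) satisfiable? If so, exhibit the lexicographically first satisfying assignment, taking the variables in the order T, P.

T=1, P=1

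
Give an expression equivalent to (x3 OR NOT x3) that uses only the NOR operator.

((x3 NOR (x3 NOR x3)) NOR (x3 NOR (x3 NOR x3)))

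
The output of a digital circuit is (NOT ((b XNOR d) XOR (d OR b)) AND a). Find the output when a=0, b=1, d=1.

Substituting: (NOT ((1 XNOR 1) XOR (1 OR 1)) AND 0)
= 0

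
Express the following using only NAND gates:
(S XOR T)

((S NAND (S NAND T)) NAND (T NAND (S NAND T)))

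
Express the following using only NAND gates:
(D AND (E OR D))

((D NAND ((E NAND E) NAND (D NAND D))) NAND (D NAND ((E NAND E) NAND (D NAND D))))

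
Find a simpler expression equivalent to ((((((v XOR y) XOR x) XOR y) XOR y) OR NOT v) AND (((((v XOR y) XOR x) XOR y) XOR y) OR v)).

By distribution ((E OR v) AND (E OR NOT v) = E) then XOR self-cancellation ((E XOR v) XOR v = E):
= ((v XOR y) XOR x)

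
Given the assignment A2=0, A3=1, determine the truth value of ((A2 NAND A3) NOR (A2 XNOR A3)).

Substituting: ((0 NAND 1) NOR (0 XNOR 1))
= 0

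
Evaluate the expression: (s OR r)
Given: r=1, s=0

Substituting: (0 OR 1)
= 1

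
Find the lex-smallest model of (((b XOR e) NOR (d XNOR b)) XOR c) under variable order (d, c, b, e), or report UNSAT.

d=0, c=0, b=1, e=1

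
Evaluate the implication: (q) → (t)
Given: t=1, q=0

Antecedent (q) = 0; consequent (t) = 1.
0 → 1 = 1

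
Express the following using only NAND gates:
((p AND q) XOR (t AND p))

((((p NAND q) NAND (p NAND q)) NAND (((p NAND q) NAND (p NAND q)) NAND ((t NAND p) NAND (t NAND p)))) NAND (((t NAND p) NAND (t NAND p)) NAND (((p NAND q) NAND (p NAND q)) NAND ((t NAND p) NAND (t NAND p)))))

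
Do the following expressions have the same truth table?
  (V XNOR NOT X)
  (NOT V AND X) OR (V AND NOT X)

Yes, they are equivalent — the two output columns agree on all 4 assignments:
V | X | Expression 1 | Expression 2
-----------------------------------
0 | 0 | 0 | 0
0 | 1 | 1 | 1
1 | 0 | 1 | 1
1 | 1 | 0 | 0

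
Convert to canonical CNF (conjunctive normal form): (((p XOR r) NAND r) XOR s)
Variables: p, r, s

(p OR r OR NOT s) AND (p OR NOT r OR s) AND (NOT p OR r OR NOT s) AND (NOT p OR NOT r OR NOT s)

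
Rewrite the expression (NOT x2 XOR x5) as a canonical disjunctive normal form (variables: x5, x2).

(NOT x5 AND NOT x2) OR (x5 AND x2)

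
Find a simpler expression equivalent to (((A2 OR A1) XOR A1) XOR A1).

By XOR self-cancellation ((E XOR v) XOR v = E):
= (A2 OR A1)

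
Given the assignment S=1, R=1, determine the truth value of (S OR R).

Substituting: (1 OR 1)
= 1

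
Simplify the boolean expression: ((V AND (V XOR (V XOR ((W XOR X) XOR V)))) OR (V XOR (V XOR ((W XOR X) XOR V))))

By absorption (E OR (E AND v) = E) then XOR self-cancellation ((E XOR v) XOR v = E):
= ((W XOR X) XOR V)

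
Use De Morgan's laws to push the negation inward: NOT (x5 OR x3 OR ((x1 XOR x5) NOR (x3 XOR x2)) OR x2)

NOT x5 AND NOT x3 AND NOT ((x1 XOR x5) NOR (x3 XOR x2)) AND NOT x2
De Morgan's: NOT(OR of terms) = AND of negations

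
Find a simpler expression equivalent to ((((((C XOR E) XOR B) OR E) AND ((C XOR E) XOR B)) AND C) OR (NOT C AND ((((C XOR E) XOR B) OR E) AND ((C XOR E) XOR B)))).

By distribution ((E AND v) OR (E AND NOT v) = E) then absorption (E AND (E OR v) = E):
= ((C XOR E) XOR B)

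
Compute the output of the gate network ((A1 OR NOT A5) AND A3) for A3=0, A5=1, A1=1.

Substituting: ((1 OR NOT 1) AND 0)
= 0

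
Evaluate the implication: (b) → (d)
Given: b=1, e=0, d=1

Antecedent (b) = 1; consequent (d) = 1.
1 → 1 = 1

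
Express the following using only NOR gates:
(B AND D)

((B NOR B) NOR (D NOR D))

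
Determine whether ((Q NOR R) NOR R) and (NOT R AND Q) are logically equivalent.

Yes, they are equivalent — the two output columns agree on all 4 assignments:
R | Q | Expression 1 | Expression 2
-----------------------------------
0 | 0 | 0 | 0
0 | 1 | 1 | 1
1 | 0 | 0 | 0
1 | 1 | 0 | 0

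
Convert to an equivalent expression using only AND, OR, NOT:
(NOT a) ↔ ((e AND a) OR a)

((NOT a) AND ((e AND a) OR a)) OR (a AND NOT ((e AND a) OR a))
(Biconditional = both true or both false)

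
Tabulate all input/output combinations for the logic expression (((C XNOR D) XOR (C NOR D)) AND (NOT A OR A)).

C | A | D | Output
------------------
0 | 0 | 0 | 0
0 | 0 | 1 | 0
0 | 1 | 0 | 0
0 | 1 | 1 | 0
1 | 0 | 0 | 0
1 | 0 | 1 | 1
1 | 1 | 0 | 0
1 | 1 | 1 | 1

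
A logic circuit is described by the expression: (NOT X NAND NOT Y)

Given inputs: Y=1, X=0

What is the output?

Substituting: (NOT 0 NAND NOT 1)
= 1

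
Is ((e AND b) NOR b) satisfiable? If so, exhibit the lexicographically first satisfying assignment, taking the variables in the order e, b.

e=0, b=0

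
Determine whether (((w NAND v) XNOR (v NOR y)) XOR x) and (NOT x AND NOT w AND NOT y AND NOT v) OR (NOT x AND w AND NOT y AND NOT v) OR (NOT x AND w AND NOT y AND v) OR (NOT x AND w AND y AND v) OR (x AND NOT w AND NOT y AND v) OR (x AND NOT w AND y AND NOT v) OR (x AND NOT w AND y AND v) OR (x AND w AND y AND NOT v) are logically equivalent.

Yes, they are equivalent — the two output columns agree on all 16 assignments:
x | w | y | v | Expression 1 | Expression 2
-------------------------------------------
0 | 0 | 0 | 0 | 1 | 1
0 | 0 | 0 | 1 | 0 | 0
0 | 0 | 1 | 0 | 0 | 0
0 | 0 | 1 | 1 | 0 | 0
0 | 1 | 0 | 0 | 1 | 1
0 | 1 | 0 | 1 | 1 | 1
0 | 1 | 1 | 0 | 0 | 0
0 | 1 | 1 | 1 | 1 | 1
1 | 0 | 0 | 0 | 0 | 0
1 | 0 | 0 | 1 | 1 | 1
1 | 0 | 1 | 0 | 1 | 1
1 | 0 | 1 | 1 | 1 | 1
1 | 1 | 0 | 0 | 0 | 0
1 | 1 | 0 | 1 | 0 | 0
1 | 1 | 1 | 0 | 1 | 1
1 | 1 | 1 | 1 | 0 | 0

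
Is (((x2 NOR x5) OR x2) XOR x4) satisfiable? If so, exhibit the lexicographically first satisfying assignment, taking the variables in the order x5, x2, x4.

x5=0, x2=0, x4=0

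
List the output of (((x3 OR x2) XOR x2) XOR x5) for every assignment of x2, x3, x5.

x2 | x3 | x5 | Output
---------------------
0 | 0 | 0 | 0
0 | 0 | 1 | 1
0 | 1 | 0 | 1
0 | 1 | 1 | 0
1 | 0 | 0 | 0
1 | 0 | 1 | 1
1 | 1 | 0 | 0
1 | 1 | 1 | 1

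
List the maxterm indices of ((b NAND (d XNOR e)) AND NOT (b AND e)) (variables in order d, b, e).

ΠM(2, 3, 7) = (d OR NOT b OR e) AND (d OR NOT b OR NOT e) AND (NOT d OR NOT b OR NOT e)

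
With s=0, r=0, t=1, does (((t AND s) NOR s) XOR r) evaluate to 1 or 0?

Substituting: (((1 AND 0) NOR 0) XOR 0)
= 1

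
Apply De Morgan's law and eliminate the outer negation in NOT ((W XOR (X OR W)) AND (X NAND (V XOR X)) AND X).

NOT (W XOR (X OR W)) OR NOT (X NAND (V XOR X)) OR NOT X
De Morgan's: NOT(AND of terms) = OR of negations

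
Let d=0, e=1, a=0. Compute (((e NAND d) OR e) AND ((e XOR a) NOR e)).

Substituting: (((1 NAND 0) OR 1) AND ((1 XOR 0) NOR 1))
= 0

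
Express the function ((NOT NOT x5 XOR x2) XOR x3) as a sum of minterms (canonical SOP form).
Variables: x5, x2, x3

Σm(1, 2, 4, 7) = (NOT x5 AND NOT x2 AND x3) OR (NOT x5 AND x2 AND NOT x3) OR (x5 AND NOT x2 AND NOT x3) OR (x5 AND x2 AND x3)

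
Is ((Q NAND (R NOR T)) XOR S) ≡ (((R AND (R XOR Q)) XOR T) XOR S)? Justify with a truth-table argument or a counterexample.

No. Counterexample: with T=0, S=0, Q=0, R=0, Expression 1 = 1 but Expression 2 = 0.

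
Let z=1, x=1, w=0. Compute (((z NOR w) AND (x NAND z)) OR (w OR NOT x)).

Substituting: (((1 NOR 0) AND (1 NAND 1)) OR (0 OR NOT 1))
= 0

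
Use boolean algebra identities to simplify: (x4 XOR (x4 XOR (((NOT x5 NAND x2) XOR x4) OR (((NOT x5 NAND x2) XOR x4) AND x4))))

By XOR self-cancellation ((E XOR v) XOR v = E) then absorption (E OR (E AND v) = E):
= ((NOT x5 NAND x2) XOR x4)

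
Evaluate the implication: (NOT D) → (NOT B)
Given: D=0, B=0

Antecedent (NOT D) = 1; consequent (NOT B) = 1.
1 → 1 = 1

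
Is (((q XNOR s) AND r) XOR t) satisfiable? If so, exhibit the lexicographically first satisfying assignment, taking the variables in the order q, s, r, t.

q=0, s=0, r=0, t=1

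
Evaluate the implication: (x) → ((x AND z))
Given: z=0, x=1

Antecedent (x) = 1; consequent ((x AND z)) = 0.
1 → 0 = 0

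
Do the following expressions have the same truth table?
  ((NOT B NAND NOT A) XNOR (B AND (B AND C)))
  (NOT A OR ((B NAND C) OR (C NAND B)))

No. Counterexample: with B=0, A=1, C=0, Expression 1 = 0 but Expression 2 = 1.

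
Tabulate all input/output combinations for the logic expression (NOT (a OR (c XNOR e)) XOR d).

e | d | a | c | Output
----------------------
0 | 0 | 0 | 0 | 0
0 | 0 | 0 | 1 | 1
0 | 0 | 1 | 0 | 0
0 | 0 | 1 | 1 | 0
0 | 1 | 0 | 0 | 1
0 | 1 | 0 | 1 | 0
0 | 1 | 1 | 0 | 1
0 | 1 | 1 | 1 | 1
1 | 0 | 0 | 0 | 1
1 | 0 | 0 | 1 | 0
1 | 0 | 1 | 0 | 0
1 | 0 | 1 | 1 | 0
1 | 1 | 0 | 0 | 0
1 | 1 | 0 | 1 | 1
1 | 1 | 1 | 0 | 1
1 | 1 | 1 | 1 | 1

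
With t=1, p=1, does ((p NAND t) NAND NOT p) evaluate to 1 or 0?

Substituting: ((1 NAND 1) NAND NOT 1)
= 1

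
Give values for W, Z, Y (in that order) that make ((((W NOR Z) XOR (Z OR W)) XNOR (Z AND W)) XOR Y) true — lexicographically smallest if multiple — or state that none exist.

W=0, Z=0, Y=1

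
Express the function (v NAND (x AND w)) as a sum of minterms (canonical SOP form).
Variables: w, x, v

Σm(0, 1, 2, 3, 4, 5, 6) = (NOT w AND NOT x AND NOT v) OR (NOT w AND NOT x AND v) OR (NOT w AND x AND NOT v) OR (NOT w AND x AND v) OR (w AND NOT x AND NOT v) OR (w AND NOT x AND v) OR (w AND x AND NOT v)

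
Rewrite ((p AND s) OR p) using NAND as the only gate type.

((((p NAND s) NAND (p NAND s)) NAND ((p NAND s) NAND (p NAND s))) NAND (p NAND p))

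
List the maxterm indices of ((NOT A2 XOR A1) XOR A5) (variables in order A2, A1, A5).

ΠM(1, 2, 4, 7) = (A2 OR A1 OR NOT A5) AND (A2 OR NOT A1 OR A5) AND (NOT A2 OR A1 OR A5) AND (NOT A2 OR NOT A1 OR NOT A5)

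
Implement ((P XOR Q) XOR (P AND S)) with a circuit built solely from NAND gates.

((((P NAND (P NAND Q)) NAND (Q NAND (P NAND Q))) NAND (((P NAND (P NAND Q)) NAND (Q NAND (P NAND Q))) NAND ((P NAND S) NAND (P NAND S)))) NAND (((P NAND S) NAND (P NAND S)) NAND (((P NAND (P NAND Q)) NAND (Q NAND (P NAND Q))) NAND ((P NAND S) NAND (P NAND S)))))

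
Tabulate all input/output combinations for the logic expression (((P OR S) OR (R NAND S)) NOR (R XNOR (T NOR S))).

R | S | T | P | Output
----------------------
0 | 0 | 0 | 0 | 0
0 | 0 | 0 | 1 | 0
0 | 0 | 1 | 0 | 0
0 | 0 | 1 | 1 | 0
0 | 1 | 0 | 0 | 0
0 | 1 | 0 | 1 | 0
0 | 1 | 1 | 0 | 0
0 | 1 | 1 | 1 | 0
1 | 0 | 0 | 0 | 0
1 | 0 | 0 | 1 | 0
1 | 0 | 1 | 0 | 0
1 | 0 | 1 | 1 | 0
1 | 1 | 0 | 0 | 0
1 | 1 | 0 | 1 | 0
1 | 1 | 1 | 0 | 0
1 | 1 | 1 | 1 | 0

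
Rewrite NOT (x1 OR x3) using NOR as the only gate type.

(((x1 NOR x3) NOR (x1 NOR x3)) NOR ((x1 NOR x3) NOR (x1 NOR x3)))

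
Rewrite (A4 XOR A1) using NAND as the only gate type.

((A4 NAND (A4 NAND A1)) NAND (A1 NAND (A4 NAND A1)))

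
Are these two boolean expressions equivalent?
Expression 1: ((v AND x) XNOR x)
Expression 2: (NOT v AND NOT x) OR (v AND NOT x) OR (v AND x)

Yes, they are equivalent — the two output columns agree on all 4 assignments:
v | x | Expression 1 | Expression 2
-----------------------------------
0 | 0 | 1 | 1
0 | 1 | 0 | 0
1 | 0 | 1 | 1
1 | 1 | 1 | 1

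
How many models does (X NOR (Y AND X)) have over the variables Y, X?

Satisfying assignments: (0,0), (1,0)
Count: 2 out of 4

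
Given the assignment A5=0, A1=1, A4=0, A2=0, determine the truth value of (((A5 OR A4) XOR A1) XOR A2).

Substituting: (((0 OR 0) XOR 1) XOR 0)
= 1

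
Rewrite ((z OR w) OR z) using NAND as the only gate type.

((((z NAND z) NAND (w NAND w)) NAND ((z NAND z) NAND (w NAND w))) NAND (z NAND z))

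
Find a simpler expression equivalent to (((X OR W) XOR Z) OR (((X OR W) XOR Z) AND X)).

By absorption (E OR (E AND v) = E):
= ((X OR W) XOR Z)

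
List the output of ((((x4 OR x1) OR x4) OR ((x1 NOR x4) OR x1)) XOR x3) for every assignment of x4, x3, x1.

x4 | x3 | x1 | Output
---------------------
0 | 0 | 0 | 1
0 | 0 | 1 | 1
0 | 1 | 0 | 0
0 | 1 | 1 | 0
1 | 0 | 0 | 1
1 | 0 | 1 | 1
1 | 1 | 0 | 0
1 | 1 | 1 | 0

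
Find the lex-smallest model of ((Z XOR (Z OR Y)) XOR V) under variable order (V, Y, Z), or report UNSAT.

V=0, Y=1, Z=0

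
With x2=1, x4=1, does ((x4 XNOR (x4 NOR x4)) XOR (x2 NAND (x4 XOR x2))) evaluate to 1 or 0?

Substituting: ((1 XNOR (1 NOR 1)) XOR (1 NAND (1 XOR 1)))
= 1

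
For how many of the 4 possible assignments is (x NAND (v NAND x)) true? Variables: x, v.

Satisfying assignments: (0,0), (0,1), (1,1)
Count: 3 out of 4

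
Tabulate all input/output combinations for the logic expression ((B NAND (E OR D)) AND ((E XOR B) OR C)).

E | B | D | C | Output
----------------------
0 | 0 | 0 | 0 | 0
0 | 0 | 0 | 1 | 1
0 | 0 | 1 | 0 | 0
0 | 0 | 1 | 1 | 1
0 | 1 | 0 | 0 | 1
0 | 1 | 0 | 1 | 1
0 | 1 | 1 | 0 | 0
0 | 1 | 1 | 1 | 0
1 | 0 | 0 | 0 | 1
1 | 0 | 0 | 1 | 1
1 | 0 | 1 | 0 | 1
1 | 0 | 1 | 1 | 1
1 | 1 | 0 | 0 | 0
1 | 1 | 0 | 1 | 0
1 | 1 | 1 | 0 | 0
1 | 1 | 1 | 1 | 0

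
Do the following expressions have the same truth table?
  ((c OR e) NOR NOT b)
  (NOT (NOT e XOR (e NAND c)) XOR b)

No. Counterexample: with c=0, b=0, e=0, Expression 1 = 0 but Expression 2 = 1.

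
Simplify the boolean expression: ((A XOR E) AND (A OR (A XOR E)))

By absorption (E AND (E OR v) = E):
= (A XOR E)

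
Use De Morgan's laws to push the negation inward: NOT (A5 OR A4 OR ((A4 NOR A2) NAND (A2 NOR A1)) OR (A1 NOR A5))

NOT A5 AND NOT A4 AND NOT ((A4 NOR A2) NAND (A2 NOR A1)) AND NOT (A1 NOR A5)
De Morgan's: NOT(OR of terms) = AND of negations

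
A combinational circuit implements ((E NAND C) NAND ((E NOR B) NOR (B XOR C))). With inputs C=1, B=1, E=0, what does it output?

Substituting: ((0 NAND 1) NAND ((0 NOR 1) NOR (1 XOR 1)))
= 0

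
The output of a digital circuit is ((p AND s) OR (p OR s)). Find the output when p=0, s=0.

Substituting: ((0 AND 0) OR (0 OR 0))
= 0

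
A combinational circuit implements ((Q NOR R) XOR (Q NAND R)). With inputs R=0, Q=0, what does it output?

Substituting: ((0 NOR 0) XOR (0 NAND 0))
= 0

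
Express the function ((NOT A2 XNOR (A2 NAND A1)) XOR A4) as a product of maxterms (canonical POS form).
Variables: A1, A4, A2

ΠM(1, 2, 6, 7) = (A1 OR A4 OR NOT A2) AND (A1 OR NOT A4 OR A2) AND (NOT A1 OR NOT A4 OR A2) AND (NOT A1 OR NOT A4 OR NOT A2)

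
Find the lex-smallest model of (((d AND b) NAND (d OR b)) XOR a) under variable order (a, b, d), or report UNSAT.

a=0, b=0, d=0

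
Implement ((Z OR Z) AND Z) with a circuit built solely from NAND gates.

((((Z NAND Z) NAND (Z NAND Z)) NAND Z) NAND (((Z NAND Z) NAND (Z NAND Z)) NAND Z))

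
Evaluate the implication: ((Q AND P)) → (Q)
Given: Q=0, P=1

Antecedent ((Q AND P)) = 0; consequent (Q) = 0.
0 → 0 = 1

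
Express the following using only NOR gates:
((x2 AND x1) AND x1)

((((x2 NOR x2) NOR (x1 NOR x1)) NOR ((x2 NOR x2) NOR (x1 NOR x1))) NOR (x1 NOR x1))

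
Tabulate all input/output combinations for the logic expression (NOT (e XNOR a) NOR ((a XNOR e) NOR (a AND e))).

e | a | Output
--------------
0 | 0 | 1
0 | 1 | 0
1 | 0 | 0
1 | 1 | 1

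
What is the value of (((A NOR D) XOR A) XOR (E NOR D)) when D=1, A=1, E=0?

Substituting: (((1 NOR 1) XOR 1) XOR (0 NOR 1))
= 1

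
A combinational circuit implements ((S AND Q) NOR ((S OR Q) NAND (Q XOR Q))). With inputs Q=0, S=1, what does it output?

Substituting: ((1 AND 0) NOR ((1 OR 0) NAND (0 XOR 0)))
= 0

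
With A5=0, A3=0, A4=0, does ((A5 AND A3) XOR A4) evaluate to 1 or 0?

Substituting: ((0 AND 0) XOR 0)
= 0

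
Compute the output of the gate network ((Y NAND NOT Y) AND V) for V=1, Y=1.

Substituting: ((1 NAND NOT 1) AND 1)
= 1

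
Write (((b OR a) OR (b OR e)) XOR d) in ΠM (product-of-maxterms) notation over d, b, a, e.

ΠM(0, 9, 10, 11, 12, 13, 14, 15) = (d OR b OR a OR e) AND (NOT d OR b OR a OR NOT e) AND (NOT d OR b OR NOT a OR e) AND (NOT d OR b OR NOT a OR NOT e) AND (NOT d OR NOT b OR a OR e) AND (NOT d OR NOT b OR a OR NOT e) AND (NOT d OR NOT b OR NOT a OR e) AND (NOT d OR NOT b OR NOT a OR NOT e)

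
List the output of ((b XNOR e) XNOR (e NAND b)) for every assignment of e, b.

e | b | Output
--------------
0 | 0 | 1
0 | 1 | 0
1 | 0 | 0
1 | 1 | 0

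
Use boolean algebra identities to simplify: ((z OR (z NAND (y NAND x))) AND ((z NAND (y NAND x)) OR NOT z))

By distribution ((E OR v) AND (E OR NOT v) = E):
= (z NAND (y NAND x))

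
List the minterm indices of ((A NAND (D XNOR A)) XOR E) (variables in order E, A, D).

Σm(0, 1, 2, 7) = (NOT E AND NOT A AND NOT D) OR (NOT E AND NOT A AND D) OR (NOT E AND A AND NOT D) OR (E AND A AND D)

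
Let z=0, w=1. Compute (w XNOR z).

Substituting: (1 XNOR 0)
= 0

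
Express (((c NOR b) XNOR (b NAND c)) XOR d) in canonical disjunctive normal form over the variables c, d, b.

(NOT c AND NOT d AND NOT b) OR (NOT c AND d AND b) OR (c AND NOT d AND b) OR (c AND d AND NOT b)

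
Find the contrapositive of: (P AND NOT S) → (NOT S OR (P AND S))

Contrapositive: NOT (NOT S OR (P AND S)) → NOT (P AND NOT S)
Note: A statement and its contrapositive are logically equivalent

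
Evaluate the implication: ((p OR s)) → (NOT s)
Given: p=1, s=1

Antecedent ((p OR s)) = 1; consequent (NOT s) = 0.
1 → 0 = 0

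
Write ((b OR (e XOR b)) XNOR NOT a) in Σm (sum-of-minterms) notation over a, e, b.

Σm(1, 2, 3, 4) = (NOT a AND NOT e AND b) OR (NOT a AND e AND NOT b) OR (NOT a AND e AND b) OR (a AND NOT e AND NOT b)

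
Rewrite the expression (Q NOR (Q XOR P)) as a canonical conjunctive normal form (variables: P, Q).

(P OR NOT Q) AND (NOT P OR Q) AND (NOT P OR NOT Q)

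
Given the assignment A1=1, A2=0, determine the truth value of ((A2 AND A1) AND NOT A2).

Substituting: ((0 AND 1) AND NOT 0)
= 0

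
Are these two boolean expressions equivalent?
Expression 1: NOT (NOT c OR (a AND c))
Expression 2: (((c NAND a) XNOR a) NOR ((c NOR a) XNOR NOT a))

Yes, they are equivalent — the two output columns agree on all 4 assignments:
a | c | Expression 1 | Expression 2
-----------------------------------
0 | 0 | 0 | 0
0 | 1 | 1 | 1
1 | 0 | 0 | 0
1 | 1 | 0 | 0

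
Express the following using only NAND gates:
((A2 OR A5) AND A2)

((((A2 NAND A2) NAND (A5 NAND A5)) NAND A2) NAND (((A2 NAND A2) NAND (A5 NAND A5)) NAND A2))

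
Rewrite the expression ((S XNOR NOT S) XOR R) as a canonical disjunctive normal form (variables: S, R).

(NOT S AND R) OR (S AND R)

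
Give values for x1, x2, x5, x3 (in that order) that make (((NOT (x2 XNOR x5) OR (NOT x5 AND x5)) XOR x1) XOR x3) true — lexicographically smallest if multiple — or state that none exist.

x1=0, x2=0, x5=0, x3=1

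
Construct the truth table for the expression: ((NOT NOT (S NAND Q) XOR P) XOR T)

P | T | Q | S | Output
----------------------
0 | 0 | 0 | 0 | 1
0 | 0 | 0 | 1 | 1
0 | 0 | 1 | 0 | 1
0 | 0 | 1 | 1 | 0
0 | 1 | 0 | 0 | 0
0 | 1 | 0 | 1 | 0
0 | 1 | 1 | 0 | 0
0 | 1 | 1 | 1 | 1
1 | 0 | 0 | 0 | 0
1 | 0 | 0 | 1 | 0
1 | 0 | 1 | 0 | 0
1 | 0 | 1 | 1 | 1
1 | 1 | 0 | 0 | 1
1 | 1 | 0 | 1 | 1
1 | 1 | 1 | 0 | 1
1 | 1 | 1 | 1 | 0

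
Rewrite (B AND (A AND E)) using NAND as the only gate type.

((B NAND ((A NAND E) NAND (A NAND E))) NAND (B NAND ((A NAND E) NAND (A NAND E))))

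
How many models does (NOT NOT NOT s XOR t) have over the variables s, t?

Satisfying assignments: (0,0), (1,1)
Count: 2 out of 4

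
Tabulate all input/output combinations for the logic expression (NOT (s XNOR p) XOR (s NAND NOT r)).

p | s | r | Output
------------------
0 | 0 | 0 | 1
0 | 0 | 1 | 1
0 | 1 | 0 | 1
0 | 1 | 1 | 0
1 | 0 | 0 | 0
1 | 0 | 1 | 0
1 | 1 | 0 | 0
1 | 1 | 1 | 1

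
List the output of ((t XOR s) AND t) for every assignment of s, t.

s | t | Output
--------------
0 | 0 | 0
0 | 1 | 1
1 | 0 | 0
1 | 1 | 0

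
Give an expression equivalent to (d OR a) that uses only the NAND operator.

((d NAND d) NAND (a NAND a))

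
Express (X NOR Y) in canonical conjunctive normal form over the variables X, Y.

(X OR NOT Y) AND (NOT X OR Y) AND (NOT X OR NOT Y)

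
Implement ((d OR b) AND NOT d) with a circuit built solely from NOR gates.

((((d NOR b) NOR (d NOR b)) NOR ((d NOR b) NOR (d NOR b))) NOR ((d NOR d) NOR (d NOR d)))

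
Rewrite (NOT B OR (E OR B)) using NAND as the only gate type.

(((B NAND B) NAND (B NAND B)) NAND (((E NAND E) NAND (B NAND B)) NAND ((E NAND E) NAND (B NAND B))))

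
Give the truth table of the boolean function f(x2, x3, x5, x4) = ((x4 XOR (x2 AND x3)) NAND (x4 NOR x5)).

x2 | x3 | x5 | x4 | Output
--------------------------
0 | 0 | 0 | 0 | 1
0 | 0 | 0 | 1 | 1
0 | 0 | 1 | 0 | 1
0 | 0 | 1 | 1 | 1
0 | 1 | 0 | 0 | 1
0 | 1 | 0 | 1 | 1
0 | 1 | 1 | 0 | 1
0 | 1 | 1 | 1 | 1
1 | 0 | 0 | 0 | 1
1 | 0 | 0 | 1 | 1
1 | 0 | 1 | 0 | 1
1 | 0 | 1 | 1 | 1
1 | 1 | 0 | 0 | 0
1 | 1 | 0 | 1 | 1
1 | 1 | 1 | 0 | 1
1 | 1 | 1 | 1 | 1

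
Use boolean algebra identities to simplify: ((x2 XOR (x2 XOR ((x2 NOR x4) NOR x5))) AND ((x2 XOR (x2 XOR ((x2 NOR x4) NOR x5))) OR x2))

By absorption (E AND (E OR v) = E) then XOR self-cancellation ((E XOR v) XOR v = E):
= ((x2 NOR x4) NOR x5)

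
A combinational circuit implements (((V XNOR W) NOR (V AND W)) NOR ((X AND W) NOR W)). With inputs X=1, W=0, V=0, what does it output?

Substituting: (((0 XNOR 0) NOR (0 AND 0)) NOR ((1 AND 0) NOR 0))
= 0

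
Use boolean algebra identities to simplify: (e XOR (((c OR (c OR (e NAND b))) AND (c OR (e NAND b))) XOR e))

By XOR self-cancellation ((E XOR v) XOR v = E) then absorption (E AND (E OR v) = E):
= (c OR (e NAND b))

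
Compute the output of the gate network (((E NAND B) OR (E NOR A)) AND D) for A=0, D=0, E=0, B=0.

Substituting: (((0 NAND 0) OR (0 NOR 0)) AND 0)
= 0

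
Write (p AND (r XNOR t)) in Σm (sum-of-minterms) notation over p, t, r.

Σm(4, 7) = (p AND NOT t AND NOT r) OR (p AND t AND r)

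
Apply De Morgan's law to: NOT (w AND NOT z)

NOT w OR z
De Morgan's: NOT(AND of terms) = OR of negations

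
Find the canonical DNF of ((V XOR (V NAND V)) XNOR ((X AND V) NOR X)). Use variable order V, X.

(NOT V AND NOT X) OR (V AND NOT X)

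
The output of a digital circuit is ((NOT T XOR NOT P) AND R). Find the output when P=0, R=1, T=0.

Substituting: ((NOT 0 XOR NOT 0) AND 1)
= 0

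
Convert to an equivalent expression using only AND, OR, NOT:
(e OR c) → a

NOT (e OR c) OR a
(Implication elimination: A → B = NOT A OR B)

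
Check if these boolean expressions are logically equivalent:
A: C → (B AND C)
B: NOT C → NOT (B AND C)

No, Inverse is not equivalent to original (counterexample: C=1, B=0)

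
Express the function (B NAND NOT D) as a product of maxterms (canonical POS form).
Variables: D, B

ΠM(1) = (D OR NOT B)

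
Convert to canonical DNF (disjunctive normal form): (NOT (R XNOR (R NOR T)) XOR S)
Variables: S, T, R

(NOT S AND NOT T AND NOT R) OR (NOT S AND NOT T AND R) OR (NOT S AND T AND R) OR (S AND T AND NOT R)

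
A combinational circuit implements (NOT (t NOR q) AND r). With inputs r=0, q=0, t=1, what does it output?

Substituting: (NOT (1 NOR 0) AND 0)
= 0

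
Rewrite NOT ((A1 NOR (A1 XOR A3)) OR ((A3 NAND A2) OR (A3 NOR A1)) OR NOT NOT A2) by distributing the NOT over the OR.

NOT (A1 NOR (A1 XOR A3)) AND NOT ((A3 NAND A2) OR (A3 NOR A1)) AND NOT A2
De Morgan's: NOT(OR of terms) = AND of negations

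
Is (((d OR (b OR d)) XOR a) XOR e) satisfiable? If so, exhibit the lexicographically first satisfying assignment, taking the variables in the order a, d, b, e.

a=0, d=0, b=0, e=1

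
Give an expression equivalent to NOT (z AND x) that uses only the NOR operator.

(((z NOR z) NOR (x NOR x)) NOR ((z NOR z) NOR (x NOR x)))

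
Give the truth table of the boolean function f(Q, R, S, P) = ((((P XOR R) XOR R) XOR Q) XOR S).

Q | R | S | P | Output
----------------------
0 | 0 | 0 | 0 | 0
0 | 0 | 0 | 1 | 1
0 | 0 | 1 | 0 | 1
0 | 0 | 1 | 1 | 0
0 | 1 | 0 | 0 | 0
0 | 1 | 0 | 1 | 1
0 | 1 | 1 | 0 | 1
0 | 1 | 1 | 1 | 0
1 | 0 | 0 | 0 | 1
1 | 0 | 0 | 1 | 0
1 | 0 | 1 | 0 | 0
1 | 0 | 1 | 1 | 1
1 | 1 | 0 | 0 | 1
1 | 1 | 0 | 1 | 0
1 | 1 | 1 | 0 | 0
1 | 1 | 1 | 1 | 1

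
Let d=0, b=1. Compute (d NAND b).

Substituting: (0 NAND 1)
= 1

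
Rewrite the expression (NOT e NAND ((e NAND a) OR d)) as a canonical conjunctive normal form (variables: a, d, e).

(a OR d OR e) AND (a OR NOT d OR e) AND (NOT a OR d OR e) AND (NOT a OR NOT d OR e)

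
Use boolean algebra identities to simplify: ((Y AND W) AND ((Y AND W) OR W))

By absorption (E AND (E OR v) = E):
= (Y AND W)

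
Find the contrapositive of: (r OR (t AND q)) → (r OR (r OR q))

Contrapositive: NOT (r OR (r OR q)) → NOT (r OR (t AND q))
Note: A statement and its contrapositive are logically equivalent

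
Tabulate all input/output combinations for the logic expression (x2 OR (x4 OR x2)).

x4 | x2 | Output
----------------
0 | 0 | 0
0 | 1 | 1
1 | 0 | 1
1 | 1 | 1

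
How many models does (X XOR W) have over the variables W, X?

Satisfying assignments: (0,1), (1,0)
Count: 2 out of 4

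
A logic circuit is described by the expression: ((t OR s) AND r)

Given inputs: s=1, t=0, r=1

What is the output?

Substituting: ((0 OR 1) AND 1)
= 1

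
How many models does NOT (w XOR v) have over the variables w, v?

Satisfying assignments: (0,0), (1,1)
Count: 2 out of 4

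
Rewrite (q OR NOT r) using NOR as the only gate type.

((q NOR (r NOR r)) NOR (q NOR (r NOR r)))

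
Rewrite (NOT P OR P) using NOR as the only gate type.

(((P NOR P) NOR P) NOR ((P NOR P) NOR P))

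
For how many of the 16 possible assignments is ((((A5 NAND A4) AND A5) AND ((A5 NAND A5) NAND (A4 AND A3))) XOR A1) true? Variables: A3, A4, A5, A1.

Satisfying assignments: (0,0,0,1), (0,0,1,0), (0,1,0,1), (0,1,1,1), (1,0,0,1), (1,0,1,0), (1,1,0,1), (1,1,1,1)
Count: 8 out of 16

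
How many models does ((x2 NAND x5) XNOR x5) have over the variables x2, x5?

Satisfying assignments: (0,1)
Count: 1 out of 4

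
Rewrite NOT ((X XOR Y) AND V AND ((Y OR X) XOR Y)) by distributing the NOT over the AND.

NOT (X XOR Y) OR NOT V OR NOT ((Y OR X) XOR Y)
De Morgan's: NOT(AND of terms) = OR of negations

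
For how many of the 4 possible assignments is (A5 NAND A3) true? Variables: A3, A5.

Satisfying assignments: (0,0), (0,1), (1,0)
Count: 3 out of 4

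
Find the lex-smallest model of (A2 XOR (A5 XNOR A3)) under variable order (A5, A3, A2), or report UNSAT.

A5=0, A3=0, A2=0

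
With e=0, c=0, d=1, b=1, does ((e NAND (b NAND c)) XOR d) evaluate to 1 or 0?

Substituting: ((0 NAND (1 NAND 0)) XOR 1)
= 0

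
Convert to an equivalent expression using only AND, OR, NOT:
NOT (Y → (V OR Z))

Y AND NOT (V OR Z)
(Negated implication: NOT(A → B) = A AND NOT B)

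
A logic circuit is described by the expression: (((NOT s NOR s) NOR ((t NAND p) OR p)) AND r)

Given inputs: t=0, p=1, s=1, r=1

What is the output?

Substituting: (((NOT 1 NOR 1) NOR ((0 NAND 1) OR 1)) AND 1)
= 0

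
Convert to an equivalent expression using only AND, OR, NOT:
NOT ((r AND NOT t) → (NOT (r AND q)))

(r AND NOT t) AND (r AND q)
(Negated implication: NOT(A → B) = A AND NOT B)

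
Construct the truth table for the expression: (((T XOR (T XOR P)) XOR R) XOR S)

T | R | S | P | Output
----------------------
0 | 0 | 0 | 0 | 0
0 | 0 | 0 | 1 | 1
0 | 0 | 1 | 0 | 1
0 | 0 | 1 | 1 | 0
0 | 1 | 0 | 0 | 1
0 | 1 | 0 | 1 | 0
0 | 1 | 1 | 0 | 0
0 | 1 | 1 | 1 | 1
1 | 0 | 0 | 0 | 0
1 | 0 | 0 | 1 | 1
1 | 0 | 1 | 0 | 1
1 | 0 | 1 | 1 | 0
1 | 1 | 0 | 0 | 1
1 | 1 | 0 | 1 | 0
1 | 1 | 1 | 0 | 0
1 | 1 | 1 | 1 | 1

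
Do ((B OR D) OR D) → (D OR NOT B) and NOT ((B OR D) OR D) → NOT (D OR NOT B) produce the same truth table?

No, Inverse is not equivalent to original (counterexample: B=0, D=0)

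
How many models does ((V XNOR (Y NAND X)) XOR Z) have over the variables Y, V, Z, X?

Satisfying assignments: (0,0,1,0), (0,0,1,1), (0,1,0,0), (0,1,0,1), (1,0,0,1), (1,0,1,0), (1,1,0,0), (1,1,1,1)
Count: 8 out of 16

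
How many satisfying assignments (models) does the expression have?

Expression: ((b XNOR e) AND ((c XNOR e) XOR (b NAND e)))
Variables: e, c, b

Satisfying assignments: (0,1,0), (1,1,1)
Count: 2 out of 8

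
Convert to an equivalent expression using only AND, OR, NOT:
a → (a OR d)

NOT a OR (a OR d)
(Implication elimination: A → B = NOT A OR B)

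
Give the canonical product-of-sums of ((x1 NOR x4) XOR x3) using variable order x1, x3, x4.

ΠM(1, 2, 4, 5) = (x1 OR x3 OR NOT x4) AND (x1 OR NOT x3 OR x4) AND (NOT x1 OR x3 OR x4) AND (NOT x1 OR x3 OR NOT x4)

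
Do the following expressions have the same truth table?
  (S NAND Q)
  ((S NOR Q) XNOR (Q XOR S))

No. Counterexample: with Q=0, S=0, Expression 1 = 1 but Expression 2 = 0.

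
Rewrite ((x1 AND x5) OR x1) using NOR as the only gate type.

((((x1 NOR x1) NOR (x5 NOR x5)) NOR x1) NOR (((x1 NOR x1) NOR (x5 NOR x5)) NOR x1))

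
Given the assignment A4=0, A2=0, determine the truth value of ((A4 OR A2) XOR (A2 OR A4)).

Substituting: ((0 OR 0) XOR (0 OR 0))
= 0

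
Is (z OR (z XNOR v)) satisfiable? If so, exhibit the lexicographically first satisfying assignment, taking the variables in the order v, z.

v=0, z=0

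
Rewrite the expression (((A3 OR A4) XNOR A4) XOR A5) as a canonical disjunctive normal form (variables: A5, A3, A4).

(NOT A5 AND NOT A3 AND NOT A4) OR (NOT A5 AND NOT A3 AND A4) OR (NOT A5 AND A3 AND A4) OR (A5 AND A3 AND NOT A4)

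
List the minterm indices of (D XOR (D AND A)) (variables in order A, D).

Σm(1) = (NOT A AND D)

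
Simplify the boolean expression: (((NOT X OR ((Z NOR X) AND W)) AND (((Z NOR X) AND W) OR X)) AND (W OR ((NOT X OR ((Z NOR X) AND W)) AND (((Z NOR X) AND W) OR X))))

By absorption (E AND (E OR v) = E) then distribution ((E OR v) AND (E OR NOT v) = E):
= ((Z NOR X) AND W)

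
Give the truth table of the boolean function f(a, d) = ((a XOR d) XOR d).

a | d | Output
--------------
0 | 0 | 0
0 | 1 | 0
1 | 0 | 1
1 | 1 | 1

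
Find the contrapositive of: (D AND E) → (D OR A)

Contrapositive: NOT (D OR A) → NOT (D AND E)
Note: A statement and its contrapositive are logically equivalent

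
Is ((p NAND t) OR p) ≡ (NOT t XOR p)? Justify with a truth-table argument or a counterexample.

No. Counterexample: with t=0, p=1, Expression 1 = 1 but Expression 2 = 0.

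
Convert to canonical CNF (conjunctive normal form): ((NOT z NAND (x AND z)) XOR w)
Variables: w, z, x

(NOT w OR z OR x) AND (NOT w OR z OR NOT x) AND (NOT w OR NOT z OR x) AND (NOT w OR NOT z OR NOT x)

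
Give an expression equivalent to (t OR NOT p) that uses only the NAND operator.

((t NAND t) NAND ((p NAND p) NAND (p NAND p)))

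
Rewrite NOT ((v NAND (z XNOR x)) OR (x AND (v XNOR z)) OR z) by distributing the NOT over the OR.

NOT (v NAND (z XNOR x)) AND NOT (x AND (v XNOR z)) AND NOT z
De Morgan's: NOT(OR of terms) = AND of negations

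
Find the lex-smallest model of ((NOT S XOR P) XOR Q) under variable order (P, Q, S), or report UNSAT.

P=0, Q=0, S=0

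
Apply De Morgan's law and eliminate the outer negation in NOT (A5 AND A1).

NOT A5 OR NOT A1
De Morgan's: NOT(AND of terms) = OR of negations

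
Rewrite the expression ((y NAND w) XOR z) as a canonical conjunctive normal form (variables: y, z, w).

(y OR NOT z OR w) AND (y OR NOT z OR NOT w) AND (NOT y OR z OR NOT w) AND (NOT y OR NOT z OR w)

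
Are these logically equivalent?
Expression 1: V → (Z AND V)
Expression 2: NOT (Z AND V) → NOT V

Yes, Contrapositive is always equivalent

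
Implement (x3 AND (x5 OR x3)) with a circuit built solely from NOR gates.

((x3 NOR x3) NOR (((x5 NOR x3) NOR (x5 NOR x3)) NOR ((x5 NOR x3) NOR (x5 NOR x3))))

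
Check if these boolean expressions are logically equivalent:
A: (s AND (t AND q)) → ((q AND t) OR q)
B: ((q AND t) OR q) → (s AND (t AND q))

No, Converse is not equivalent to original (counterexample: s=0, t=0, q=1)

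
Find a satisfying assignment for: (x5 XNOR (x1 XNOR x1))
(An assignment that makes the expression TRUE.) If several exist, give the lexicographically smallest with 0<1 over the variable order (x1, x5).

x1=0, x5=1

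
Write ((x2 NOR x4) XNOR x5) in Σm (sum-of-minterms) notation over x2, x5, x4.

Σm(1, 2, 4, 5) = (NOT x2 AND NOT x5 AND x4) OR (NOT x2 AND x5 AND NOT x4) OR (x2 AND NOT x5 AND NOT x4) OR (x2 AND NOT x5 AND x4)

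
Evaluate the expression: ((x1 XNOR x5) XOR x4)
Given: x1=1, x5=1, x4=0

Substituting: ((1 XNOR 1) XOR 0)
= 1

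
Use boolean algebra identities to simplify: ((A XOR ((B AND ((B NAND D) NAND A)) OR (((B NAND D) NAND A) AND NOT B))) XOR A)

By XOR self-cancellation ((E XOR v) XOR v = E) then distribution ((E AND v) OR (E AND NOT v) = E):
= ((B NAND D) NAND A)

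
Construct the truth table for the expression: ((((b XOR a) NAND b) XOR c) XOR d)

b | c | a | d | Output
----------------------
0 | 0 | 0 | 0 | 1
0 | 0 | 0 | 1 | 0
0 | 0 | 1 | 0 | 1
0 | 0 | 1 | 1 | 0
0 | 1 | 0 | 0 | 0
0 | 1 | 0 | 1 | 1
0 | 1 | 1 | 0 | 0
0 | 1 | 1 | 1 | 1
1 | 0 | 0 | 0 | 0
1 | 0 | 0 | 1 | 1
1 | 0 | 1 | 0 | 1
1 | 0 | 1 | 1 | 0
1 | 1 | 0 | 0 | 1
1 | 1 | 0 | 1 | 0
1 | 1 | 1 | 0 | 0
1 | 1 | 1 | 1 | 1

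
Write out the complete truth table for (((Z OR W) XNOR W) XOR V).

W | V | Z | Output
------------------
0 | 0 | 0 | 1
0 | 0 | 1 | 0
0 | 1 | 0 | 0
0 | 1 | 1 | 1
1 | 0 | 0 | 1
1 | 0 | 1 | 1
1 | 1 | 0 | 0
1 | 1 | 1 | 0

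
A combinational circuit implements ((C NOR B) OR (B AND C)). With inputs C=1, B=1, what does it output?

Substituting: ((1 NOR 1) OR (1 AND 1))
= 1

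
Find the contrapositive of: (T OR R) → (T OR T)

Contrapositive: NOT (T OR T) → NOT (T OR R)
Note: A statement and its contrapositive are logically equivalent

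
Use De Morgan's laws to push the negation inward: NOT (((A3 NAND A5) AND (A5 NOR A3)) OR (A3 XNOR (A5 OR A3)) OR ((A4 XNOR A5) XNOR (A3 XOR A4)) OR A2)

NOT ((A3 NAND A5) AND (A5 NOR A3)) AND NOT (A3 XNOR (A5 OR A3)) AND NOT ((A4 XNOR A5) XNOR (A3 XOR A4)) AND NOT A2
De Morgan's: NOT(OR of terms) = AND of negations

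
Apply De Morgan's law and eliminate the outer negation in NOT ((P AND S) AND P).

NOT (P AND S) OR NOT P
De Morgan's: NOT(AND of terms) = OR of negations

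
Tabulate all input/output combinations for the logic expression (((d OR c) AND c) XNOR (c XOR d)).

c | d | Output
--------------
0 | 0 | 1
0 | 1 | 0
1 | 0 | 1
1 | 1 | 0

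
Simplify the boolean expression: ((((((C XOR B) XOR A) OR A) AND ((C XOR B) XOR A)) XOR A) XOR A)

By XOR self-cancellation ((E XOR v) XOR v = E) then absorption (E AND (E OR v) = E):
= ((C XOR B) XOR A)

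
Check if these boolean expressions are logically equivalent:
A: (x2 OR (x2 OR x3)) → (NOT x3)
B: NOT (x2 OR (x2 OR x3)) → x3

No, Inverse is not equivalent to original (counterexample: x2=0, x3=0)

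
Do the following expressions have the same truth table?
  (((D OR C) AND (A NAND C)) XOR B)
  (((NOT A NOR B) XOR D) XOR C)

No. Counterexample: with D=0, B=0, C=0, A=1, Expression 1 = 0 but Expression 2 = 1.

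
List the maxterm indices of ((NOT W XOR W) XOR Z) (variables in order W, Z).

ΠM(1, 3) = (W OR NOT Z) AND (NOT W OR NOT Z)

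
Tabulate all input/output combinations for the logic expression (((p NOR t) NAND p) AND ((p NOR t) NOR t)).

t | p | Output
--------------
0 | 0 | 0
0 | 1 | 1
1 | 0 | 0
1 | 1 | 0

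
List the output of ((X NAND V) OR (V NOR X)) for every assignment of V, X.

V | X | Output
--------------
0 | 0 | 1
0 | 1 | 1
1 | 0 | 1
1 | 1 | 0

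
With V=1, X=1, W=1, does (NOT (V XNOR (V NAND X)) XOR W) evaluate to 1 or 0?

Substituting: (NOT (1 XNOR (1 NAND 1)) XOR 1)
= 0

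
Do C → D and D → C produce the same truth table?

No, Converse is not equivalent to original (counterexample: C=0, D=1)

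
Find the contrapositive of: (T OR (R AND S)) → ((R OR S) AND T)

Contrapositive: NOT ((R OR S) AND T) → NOT (T OR (R AND S))
Note: A statement and its contrapositive are logically equivalent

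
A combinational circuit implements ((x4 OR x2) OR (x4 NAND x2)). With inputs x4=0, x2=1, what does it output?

Substituting: ((0 OR 1) OR (0 NAND 1))
= 1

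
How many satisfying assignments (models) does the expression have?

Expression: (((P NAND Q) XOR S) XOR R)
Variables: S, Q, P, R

Satisfying assignments: (0,0,0,0), (0,0,1,0), (0,1,0,0), (0,1,1,1), (1,0,0,1), (1,0,1,1), (1,1,0,1), (1,1,1,0)
Count: 8 out of 16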